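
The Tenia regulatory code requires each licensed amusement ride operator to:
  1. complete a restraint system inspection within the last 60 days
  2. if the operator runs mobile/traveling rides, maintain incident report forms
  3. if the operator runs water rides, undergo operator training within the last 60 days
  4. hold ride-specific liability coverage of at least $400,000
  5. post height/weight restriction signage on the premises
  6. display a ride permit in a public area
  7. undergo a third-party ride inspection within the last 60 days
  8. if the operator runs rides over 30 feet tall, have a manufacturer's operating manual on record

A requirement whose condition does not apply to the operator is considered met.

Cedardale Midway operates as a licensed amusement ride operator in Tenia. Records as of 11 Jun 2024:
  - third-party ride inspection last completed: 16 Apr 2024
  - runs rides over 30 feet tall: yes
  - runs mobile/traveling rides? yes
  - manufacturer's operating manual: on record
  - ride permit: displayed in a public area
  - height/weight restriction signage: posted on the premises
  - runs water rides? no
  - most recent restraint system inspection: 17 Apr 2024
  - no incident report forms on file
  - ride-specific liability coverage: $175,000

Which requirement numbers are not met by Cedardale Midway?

1. restraint system inspection 55 days ago vs limit 60 → met
2. condition 'runs mobile/traveling rides' holds; incident report forms absent → not met
3. condition 'runs water rides' does not hold → requirement n/a → met
4. ride-specific liability coverage $175,000 < $400,000 → not met
5. height/weight restriction signage present → met
6. ride permit present → met
7. third-party ride inspection 56 days ago vs limit 60 → met
8. condition 'runs rides over 30 feet tall' holds; manufacturer's operating manual present → met
Not met: 2, 4

2, 4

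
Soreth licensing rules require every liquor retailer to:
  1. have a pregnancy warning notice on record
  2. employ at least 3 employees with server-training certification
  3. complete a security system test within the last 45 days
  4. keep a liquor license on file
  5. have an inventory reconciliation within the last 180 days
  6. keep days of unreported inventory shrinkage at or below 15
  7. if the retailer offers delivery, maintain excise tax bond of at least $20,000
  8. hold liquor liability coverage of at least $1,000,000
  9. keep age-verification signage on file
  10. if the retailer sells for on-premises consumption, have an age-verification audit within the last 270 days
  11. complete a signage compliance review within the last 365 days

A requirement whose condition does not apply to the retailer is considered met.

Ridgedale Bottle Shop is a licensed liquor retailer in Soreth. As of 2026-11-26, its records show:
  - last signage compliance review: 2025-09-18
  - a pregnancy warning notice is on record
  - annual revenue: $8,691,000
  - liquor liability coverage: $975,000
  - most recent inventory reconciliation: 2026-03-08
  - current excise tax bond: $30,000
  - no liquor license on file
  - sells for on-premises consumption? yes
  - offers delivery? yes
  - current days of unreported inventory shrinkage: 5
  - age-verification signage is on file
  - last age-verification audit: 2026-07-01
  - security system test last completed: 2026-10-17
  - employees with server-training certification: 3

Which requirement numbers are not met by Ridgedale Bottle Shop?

1. pregnancy warning notice present → met
2. employees with server-training certification 3 ≥ 3 → met
3. security system test 40 days ago vs limit 45 → met
4. liquor license absent → not met
5. inventory reconciliation 263 days ago vs limit 180 → not met
6. days of unreported inventory shrinkage 5 ≤ 15 → met
7. condition 'offers delivery' holds; excise tax bond $30,000 ≥ $20,000 → met
8. liquor liability coverage $975,000 < $1,000,000 → not met
9. age-verification signage present → met
10. condition 'sells for on-premises consumption' holds; age-verification audit 148 days ago vs limit 270 → met
11. signage compliance review 434 days ago vs limit 365 → not met
Not met: 4, 5, 8, 11

4, 5, 8, 11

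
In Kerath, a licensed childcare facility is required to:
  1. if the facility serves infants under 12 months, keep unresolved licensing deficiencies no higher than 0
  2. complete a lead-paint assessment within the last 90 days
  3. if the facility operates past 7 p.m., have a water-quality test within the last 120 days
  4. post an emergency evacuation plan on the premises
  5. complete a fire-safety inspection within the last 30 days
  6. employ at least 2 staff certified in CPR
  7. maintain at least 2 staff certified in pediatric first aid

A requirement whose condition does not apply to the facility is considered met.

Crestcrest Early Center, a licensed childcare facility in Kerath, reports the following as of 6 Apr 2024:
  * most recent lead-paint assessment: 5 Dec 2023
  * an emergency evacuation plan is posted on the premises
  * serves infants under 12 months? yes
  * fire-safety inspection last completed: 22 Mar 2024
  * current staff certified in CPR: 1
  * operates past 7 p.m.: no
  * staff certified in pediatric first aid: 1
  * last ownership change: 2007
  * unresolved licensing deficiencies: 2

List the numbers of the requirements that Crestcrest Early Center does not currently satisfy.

1. condition 'serves infants under 12 months' holds; unresolved licensing deficiencies 2 > 0 → not met
2. lead-paint assessment 123 days ago vs limit 90 → not met
3. condition 'operates past 7 p.m.' does not hold → requirement n/a → met
4. emergency evacuation plan present → met
5. fire-safety inspection 15 days ago vs limit 30 → met
6. staff certified in CPR 1 < 2 → not met
7. staff certified in pediatric first aid 1 < 2 → not met
Not met: 1, 2, 6, 7

1, 2, 6, 7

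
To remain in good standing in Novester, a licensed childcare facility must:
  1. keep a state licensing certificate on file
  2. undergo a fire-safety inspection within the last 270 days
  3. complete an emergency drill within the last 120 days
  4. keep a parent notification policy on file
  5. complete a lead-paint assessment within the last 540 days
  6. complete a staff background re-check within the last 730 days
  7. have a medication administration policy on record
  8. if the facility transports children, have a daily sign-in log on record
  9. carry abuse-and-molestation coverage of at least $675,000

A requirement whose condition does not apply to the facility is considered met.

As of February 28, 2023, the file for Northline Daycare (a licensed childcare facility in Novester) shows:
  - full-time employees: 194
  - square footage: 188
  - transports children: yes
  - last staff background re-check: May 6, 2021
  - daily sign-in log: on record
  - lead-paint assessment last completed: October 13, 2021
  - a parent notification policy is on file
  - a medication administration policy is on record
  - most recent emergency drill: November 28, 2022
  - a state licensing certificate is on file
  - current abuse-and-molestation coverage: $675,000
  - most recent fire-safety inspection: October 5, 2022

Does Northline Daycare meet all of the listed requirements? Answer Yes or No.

Yes

1. state licensing certificate present → met
2. fire-safety inspection 146 days ago vs limit 270 → met
3. emergency drill 92 days ago vs limit 120 → met
4. parent notification policy present → met
5. lead-paint assessment 503 days ago vs limit 540 → met
6. staff background re-check 663 days ago vs limit 730 → met
7. medication administration policy present → met
8. condition 'transports children' holds; daily sign-in log present → met
9. abuse-and-molestation coverage $675,000 ≥ $675,000 → met
All met.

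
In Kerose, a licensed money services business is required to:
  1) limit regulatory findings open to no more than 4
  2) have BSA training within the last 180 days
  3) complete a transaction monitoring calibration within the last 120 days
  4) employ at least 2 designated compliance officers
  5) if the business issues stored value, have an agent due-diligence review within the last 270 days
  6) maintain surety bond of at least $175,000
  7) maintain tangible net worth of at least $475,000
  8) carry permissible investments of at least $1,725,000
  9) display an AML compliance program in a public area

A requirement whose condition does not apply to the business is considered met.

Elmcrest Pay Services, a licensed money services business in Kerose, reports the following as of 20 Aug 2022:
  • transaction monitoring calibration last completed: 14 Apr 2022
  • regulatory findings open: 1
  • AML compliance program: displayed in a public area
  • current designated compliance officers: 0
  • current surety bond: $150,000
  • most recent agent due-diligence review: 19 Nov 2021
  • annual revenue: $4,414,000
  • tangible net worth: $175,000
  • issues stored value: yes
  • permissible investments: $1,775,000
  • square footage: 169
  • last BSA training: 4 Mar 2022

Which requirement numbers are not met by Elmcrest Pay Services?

1. regulatory findings open 1 ≤ 4 → met
2. BSA training 169 days ago vs limit 180 → met
3. transaction monitoring calibration 128 days ago vs limit 120 → not met
4. designated compliance officers 0 < 2 → not met
5. condition 'issues stored value' holds; agent due-diligence review 274 days ago vs limit 270 → not met
6. surety bond $150,000 < $175,000 → not met
7. tangible net worth $175,000 < $475,000 → not met
8. permissible investments $1,775,000 ≥ $1,725,000 → met
9. AML compliance program present → met
Not met: 3, 4, 5, 6, 7

3, 4, 5, 6, 7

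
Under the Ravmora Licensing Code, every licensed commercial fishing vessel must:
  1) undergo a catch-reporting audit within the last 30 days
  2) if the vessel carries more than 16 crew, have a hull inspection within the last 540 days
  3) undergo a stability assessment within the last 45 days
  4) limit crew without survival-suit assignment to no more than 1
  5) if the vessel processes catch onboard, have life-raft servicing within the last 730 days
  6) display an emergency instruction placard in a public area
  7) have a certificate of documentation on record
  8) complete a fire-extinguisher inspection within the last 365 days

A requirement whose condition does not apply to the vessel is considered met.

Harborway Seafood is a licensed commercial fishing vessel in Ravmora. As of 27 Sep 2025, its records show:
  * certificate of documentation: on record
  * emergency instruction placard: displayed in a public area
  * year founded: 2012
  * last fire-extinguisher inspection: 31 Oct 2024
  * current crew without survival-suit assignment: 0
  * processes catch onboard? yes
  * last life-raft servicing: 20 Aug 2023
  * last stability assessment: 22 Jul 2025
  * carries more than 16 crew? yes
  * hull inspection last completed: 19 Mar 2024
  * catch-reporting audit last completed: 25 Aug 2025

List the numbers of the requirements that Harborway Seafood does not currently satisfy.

1. catch-reporting audit 33 days ago vs limit 30 → not met
2. condition 'carries more than 16 crew' holds; hull inspection 557 days ago vs limit 540 → not met
3. stability assessment 67 days ago vs limit 45 → not met
4. crew without survival-suit assignment 0 ≤ 1 → met
5. condition 'processes catch onboard' holds; life-raft servicing 769 days ago vs limit 730 → not met
6. emergency instruction placard present → met
7. certificate of documentation present → met
8. fire-extinguisher inspection 331 days ago vs limit 365 → met
Not met: 1, 2, 3, 5

1, 2, 3, 5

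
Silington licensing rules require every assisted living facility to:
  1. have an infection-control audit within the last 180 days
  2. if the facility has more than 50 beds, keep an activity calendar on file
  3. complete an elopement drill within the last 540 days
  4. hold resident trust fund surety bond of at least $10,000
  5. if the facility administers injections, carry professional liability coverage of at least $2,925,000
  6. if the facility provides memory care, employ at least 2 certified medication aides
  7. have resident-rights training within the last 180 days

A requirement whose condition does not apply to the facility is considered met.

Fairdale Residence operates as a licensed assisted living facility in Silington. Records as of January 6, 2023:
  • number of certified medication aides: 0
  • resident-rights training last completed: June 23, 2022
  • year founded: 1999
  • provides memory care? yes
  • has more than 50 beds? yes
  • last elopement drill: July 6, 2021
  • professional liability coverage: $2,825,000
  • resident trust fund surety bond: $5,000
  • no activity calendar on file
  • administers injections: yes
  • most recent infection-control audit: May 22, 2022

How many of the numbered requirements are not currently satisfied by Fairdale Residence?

7

1. infection-control audit 229 days ago vs limit 180 → not met
2. condition 'has more than 50 beds' holds; activity calendar absent → not met
3. elopement drill 549 days ago vs limit 540 → not met
4. resident trust fund surety bond $5,000 < $10,000 → not met
5. condition 'administers injections' holds; professional liability coverage $2,825,000 < $2,925,000 → not met
6. condition 'provides memory care' holds; certified medication aides 0 < 2 → not met
7. resident-rights training 197 days ago vs limit 180 → not met
Not met: 7 of 7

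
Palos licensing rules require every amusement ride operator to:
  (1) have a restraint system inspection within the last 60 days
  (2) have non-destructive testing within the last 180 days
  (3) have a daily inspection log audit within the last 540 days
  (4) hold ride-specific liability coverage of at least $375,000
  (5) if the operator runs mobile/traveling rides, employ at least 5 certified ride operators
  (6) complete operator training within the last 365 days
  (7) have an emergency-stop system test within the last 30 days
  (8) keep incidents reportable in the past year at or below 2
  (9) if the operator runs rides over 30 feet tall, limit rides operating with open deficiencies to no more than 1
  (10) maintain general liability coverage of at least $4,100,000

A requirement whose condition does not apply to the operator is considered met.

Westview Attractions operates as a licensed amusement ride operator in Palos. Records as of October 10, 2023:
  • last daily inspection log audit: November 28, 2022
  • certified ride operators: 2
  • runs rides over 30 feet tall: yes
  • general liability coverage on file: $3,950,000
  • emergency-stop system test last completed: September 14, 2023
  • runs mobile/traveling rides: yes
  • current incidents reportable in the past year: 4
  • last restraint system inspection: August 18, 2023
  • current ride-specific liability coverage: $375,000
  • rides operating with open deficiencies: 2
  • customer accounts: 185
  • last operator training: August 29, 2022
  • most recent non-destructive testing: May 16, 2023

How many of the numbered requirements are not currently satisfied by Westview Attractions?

5

1. restraint system inspection 53 days ago vs limit 60 → met
2. non-destructive testing 147 days ago vs limit 180 → met
3. daily inspection log audit 316 days ago vs limit 540 → met
4. ride-specific liability coverage $375,000 ≥ $375,000 → met
5. condition 'runs mobile/traveling rides' holds; certified ride operators 2 < 5 → not met
6. operator training 407 days ago vs limit 365 → not met
7. emergency-stop system test 26 days ago vs limit 30 → met
8. incidents reportable in the past year 4 > 2 → not met
9. condition 'runs rides over 30 feet tall' holds; rides operating with open deficiencies 2 > 1 → not met
10. general liability coverage $3,950,000 < $4,100,000 → not met
Not met: 5 of 10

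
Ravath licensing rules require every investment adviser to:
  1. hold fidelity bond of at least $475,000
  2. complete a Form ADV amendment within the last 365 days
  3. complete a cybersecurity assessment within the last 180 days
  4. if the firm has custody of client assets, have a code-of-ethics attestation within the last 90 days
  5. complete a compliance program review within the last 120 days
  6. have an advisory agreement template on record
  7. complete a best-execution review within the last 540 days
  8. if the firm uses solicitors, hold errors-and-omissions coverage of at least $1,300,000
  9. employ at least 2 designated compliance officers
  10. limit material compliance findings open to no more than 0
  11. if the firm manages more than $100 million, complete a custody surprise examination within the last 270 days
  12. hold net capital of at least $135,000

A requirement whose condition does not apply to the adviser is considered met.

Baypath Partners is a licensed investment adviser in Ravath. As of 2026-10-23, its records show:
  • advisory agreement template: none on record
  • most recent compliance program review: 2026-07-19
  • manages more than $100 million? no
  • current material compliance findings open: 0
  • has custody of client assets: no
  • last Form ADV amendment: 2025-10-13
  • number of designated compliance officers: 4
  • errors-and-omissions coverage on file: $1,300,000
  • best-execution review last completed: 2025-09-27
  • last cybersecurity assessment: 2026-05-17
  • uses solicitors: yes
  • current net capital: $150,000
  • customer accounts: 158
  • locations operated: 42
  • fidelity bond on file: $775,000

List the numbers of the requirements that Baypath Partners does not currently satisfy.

1. fidelity bond $775,000 ≥ $475,000 → met
2. Form ADV amendment 375 days ago vs limit 365 → not met
3. cybersecurity assessment 159 days ago vs limit 180 → met
4. condition 'has custody of client assets' does not hold → requirement n/a → met
5. compliance program review 96 days ago vs limit 120 → met
6. advisory agreement template absent → not met
7. best-execution review 391 days ago vs limit 540 → met
8. condition 'uses solicitors' holds; errors-and-omissions coverage $1,300,000 ≥ $1,300,000 → met
9. designated compliance officers 4 ≥ 2 → met
10. material compliance findings open 0 ≤ 0 → met
11. condition 'manages more than $100 million' does not hold → requirement n/a → met
12. net capital $150,000 ≥ $135,000 → met
Not met: 2, 6

2, 6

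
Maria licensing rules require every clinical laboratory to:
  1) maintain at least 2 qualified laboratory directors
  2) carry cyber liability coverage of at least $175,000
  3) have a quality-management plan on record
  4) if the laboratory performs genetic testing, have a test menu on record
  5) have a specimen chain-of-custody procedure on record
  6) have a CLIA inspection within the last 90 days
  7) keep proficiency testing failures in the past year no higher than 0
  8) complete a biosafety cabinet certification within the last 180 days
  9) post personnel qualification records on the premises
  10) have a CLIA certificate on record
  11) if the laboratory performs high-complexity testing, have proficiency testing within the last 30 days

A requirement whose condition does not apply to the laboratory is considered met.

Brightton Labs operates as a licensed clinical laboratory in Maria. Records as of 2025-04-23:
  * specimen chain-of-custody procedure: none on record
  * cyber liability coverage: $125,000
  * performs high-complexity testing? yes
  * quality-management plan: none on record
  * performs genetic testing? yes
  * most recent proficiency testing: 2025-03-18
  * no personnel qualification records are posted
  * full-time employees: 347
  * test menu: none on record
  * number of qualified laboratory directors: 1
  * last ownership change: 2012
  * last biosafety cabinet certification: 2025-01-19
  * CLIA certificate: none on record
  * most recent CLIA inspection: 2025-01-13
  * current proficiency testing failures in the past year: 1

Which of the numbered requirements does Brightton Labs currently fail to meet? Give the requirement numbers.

1, 2, 3, 4, 5, 6, 7, 9, 10, 11

1. qualified laboratory directors 1 < 2 → not met
2. cyber liability coverage $125,000 < $175,000 → not met
3. quality-management plan absent → not met
4. condition 'performs genetic testing' holds; test menu absent → not met
5. specimen chain-of-custody procedure absent → not met
6. CLIA inspection 100 days ago vs limit 90 → not met
7. proficiency testing failures in the past year 1 > 0 → not met
8. biosafety cabinet certification 94 days ago vs limit 180 → met
9. personnel qualification records absent → not met
10. CLIA certificate absent → not met
11. condition 'performs high-complexity testing' holds; proficiency testing 36 days ago vs limit 30 → not met
Not met: 1, 2, 3, 4, 5, 6, 7, 9, 10, 11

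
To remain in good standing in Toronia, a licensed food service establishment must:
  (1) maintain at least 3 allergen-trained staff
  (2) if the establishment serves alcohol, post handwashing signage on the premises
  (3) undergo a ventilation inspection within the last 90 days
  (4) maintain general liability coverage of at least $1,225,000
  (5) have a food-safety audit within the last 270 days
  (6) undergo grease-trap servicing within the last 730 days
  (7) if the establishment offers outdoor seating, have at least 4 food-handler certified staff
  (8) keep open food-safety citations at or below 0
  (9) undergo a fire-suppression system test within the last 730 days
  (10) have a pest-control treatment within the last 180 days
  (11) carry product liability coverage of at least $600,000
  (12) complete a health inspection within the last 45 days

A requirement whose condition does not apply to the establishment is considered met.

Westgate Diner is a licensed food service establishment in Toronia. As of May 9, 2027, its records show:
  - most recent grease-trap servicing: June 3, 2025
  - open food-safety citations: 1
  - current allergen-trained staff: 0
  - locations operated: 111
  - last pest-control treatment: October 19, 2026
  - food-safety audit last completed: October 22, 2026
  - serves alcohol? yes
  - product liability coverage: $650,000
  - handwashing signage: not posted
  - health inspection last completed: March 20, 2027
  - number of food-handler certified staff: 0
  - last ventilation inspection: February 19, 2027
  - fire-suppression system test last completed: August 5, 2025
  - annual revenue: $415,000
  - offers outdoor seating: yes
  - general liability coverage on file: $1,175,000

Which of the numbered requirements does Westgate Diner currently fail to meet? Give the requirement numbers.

1. allergen-trained staff 0 < 3 → not met
2. condition 'serves alcohol' holds; handwashing signage absent → not met
3. ventilation inspection 79 days ago vs limit 90 → met
4. general liability coverage $1,175,000 < $1,225,000 → not met
5. food-safety audit 199 days ago vs limit 270 → met
6. grease-trap servicing 705 days ago vs limit 730 → met
7. condition 'offers outdoor seating' holds; food-handler certified staff 0 < 4 → not met
8. open food-safety citations 1 > 0 → not met
9. fire-suppression system test 642 days ago vs limit 730 → met
10. pest-control treatment 202 days ago vs limit 180 → not met
11. product liability coverage $650,000 ≥ $600,000 → met
12. health inspection 50 days ago vs limit 45 → not met
Not met: 1, 2, 4, 7, 8, 10, 12

1, 2, 4, 7, 8, 10, 12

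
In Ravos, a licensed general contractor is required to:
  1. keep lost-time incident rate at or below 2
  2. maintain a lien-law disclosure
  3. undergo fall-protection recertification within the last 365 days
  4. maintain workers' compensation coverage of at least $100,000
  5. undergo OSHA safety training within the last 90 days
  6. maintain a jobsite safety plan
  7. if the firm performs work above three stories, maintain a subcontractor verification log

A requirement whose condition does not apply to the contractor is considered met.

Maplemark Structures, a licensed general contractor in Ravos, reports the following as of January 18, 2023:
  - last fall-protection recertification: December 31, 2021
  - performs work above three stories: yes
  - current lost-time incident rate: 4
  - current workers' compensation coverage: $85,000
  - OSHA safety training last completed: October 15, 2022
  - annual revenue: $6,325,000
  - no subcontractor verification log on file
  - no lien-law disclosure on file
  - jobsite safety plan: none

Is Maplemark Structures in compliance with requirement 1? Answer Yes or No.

1. lost-time incident rate 4 > 2 → not met

No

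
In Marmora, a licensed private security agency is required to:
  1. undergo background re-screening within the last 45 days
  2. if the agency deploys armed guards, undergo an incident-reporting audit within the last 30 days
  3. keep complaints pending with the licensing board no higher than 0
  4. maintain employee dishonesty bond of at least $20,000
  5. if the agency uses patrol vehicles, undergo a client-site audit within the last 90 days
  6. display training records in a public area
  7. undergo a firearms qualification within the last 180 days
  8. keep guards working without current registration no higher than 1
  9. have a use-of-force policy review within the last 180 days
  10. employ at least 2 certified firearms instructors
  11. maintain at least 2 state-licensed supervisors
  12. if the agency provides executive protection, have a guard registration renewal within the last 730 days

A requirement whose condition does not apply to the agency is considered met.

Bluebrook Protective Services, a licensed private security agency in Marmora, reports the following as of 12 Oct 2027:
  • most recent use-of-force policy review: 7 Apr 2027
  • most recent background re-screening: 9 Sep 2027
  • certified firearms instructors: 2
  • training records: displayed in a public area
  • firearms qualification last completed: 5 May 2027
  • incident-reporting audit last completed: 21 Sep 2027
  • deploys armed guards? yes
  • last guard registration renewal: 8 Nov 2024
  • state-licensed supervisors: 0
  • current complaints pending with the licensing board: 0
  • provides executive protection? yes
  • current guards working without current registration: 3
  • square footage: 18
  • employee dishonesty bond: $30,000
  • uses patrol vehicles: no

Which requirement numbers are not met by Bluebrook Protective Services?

8, 9, 11, 12

1. background re-screening 33 days ago vs limit 45 → met
2. condition 'deploys armed guards' holds; incident-reporting audit 21 days ago vs limit 30 → met
3. complaints pending with the licensing board 0 ≤ 0 → met
4. employee dishonesty bond $30,000 ≥ $20,000 → met
5. condition 'uses patrol vehicles' does not hold → requirement n/a → met
6. training records present → met
7. firearms qualification 160 days ago vs limit 180 → met
8. guards working without current registration 3 > 1 → not met
9. use-of-force policy review 188 days ago vs limit 180 → not met
10. certified firearms instructors 2 ≥ 2 → met
11. state-licensed supervisors 0 < 2 → not met
12. condition 'provides executive protection' holds; guard registration renewal 1068 days ago vs limit 730 → not met
Not met: 8, 9, 11, 12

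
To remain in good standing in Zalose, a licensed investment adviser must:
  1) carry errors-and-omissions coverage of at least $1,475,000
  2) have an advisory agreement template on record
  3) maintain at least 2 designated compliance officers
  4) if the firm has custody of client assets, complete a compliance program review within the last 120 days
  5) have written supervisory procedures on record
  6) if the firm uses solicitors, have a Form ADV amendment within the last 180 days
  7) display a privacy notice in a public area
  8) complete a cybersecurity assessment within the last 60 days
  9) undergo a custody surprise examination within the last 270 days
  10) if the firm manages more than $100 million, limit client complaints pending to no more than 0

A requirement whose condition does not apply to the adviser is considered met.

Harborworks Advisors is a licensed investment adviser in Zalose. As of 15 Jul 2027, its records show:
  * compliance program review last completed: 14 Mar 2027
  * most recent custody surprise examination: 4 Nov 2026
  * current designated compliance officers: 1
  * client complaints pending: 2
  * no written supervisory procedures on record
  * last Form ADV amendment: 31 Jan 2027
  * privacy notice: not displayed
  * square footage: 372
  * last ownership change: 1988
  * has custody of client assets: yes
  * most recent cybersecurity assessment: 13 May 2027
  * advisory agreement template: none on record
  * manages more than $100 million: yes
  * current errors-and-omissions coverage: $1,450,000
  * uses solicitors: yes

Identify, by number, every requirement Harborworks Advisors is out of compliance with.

1, 2, 3, 4, 5, 7, 8, 10

1. errors-and-omissions coverage $1,450,000 < $1,475,000 → not met
2. advisory agreement template absent → not met
3. designated compliance officers 1 < 2 → not met
4. condition 'has custody of client assets' holds; compliance program review 123 days ago vs limit 120 → not met
5. written supervisory procedures absent → not met
6. condition 'uses solicitors' holds; Form ADV amendment 165 days ago vs limit 180 → met
7. privacy notice absent → not met
8. cybersecurity assessment 63 days ago vs limit 60 → not met
9. custody surprise examination 253 days ago vs limit 270 → met
10. condition 'manages more than $100 million' holds; client complaints pending 2 > 0 → not met
Not met: 1, 2, 3, 4, 5, 7, 8, 10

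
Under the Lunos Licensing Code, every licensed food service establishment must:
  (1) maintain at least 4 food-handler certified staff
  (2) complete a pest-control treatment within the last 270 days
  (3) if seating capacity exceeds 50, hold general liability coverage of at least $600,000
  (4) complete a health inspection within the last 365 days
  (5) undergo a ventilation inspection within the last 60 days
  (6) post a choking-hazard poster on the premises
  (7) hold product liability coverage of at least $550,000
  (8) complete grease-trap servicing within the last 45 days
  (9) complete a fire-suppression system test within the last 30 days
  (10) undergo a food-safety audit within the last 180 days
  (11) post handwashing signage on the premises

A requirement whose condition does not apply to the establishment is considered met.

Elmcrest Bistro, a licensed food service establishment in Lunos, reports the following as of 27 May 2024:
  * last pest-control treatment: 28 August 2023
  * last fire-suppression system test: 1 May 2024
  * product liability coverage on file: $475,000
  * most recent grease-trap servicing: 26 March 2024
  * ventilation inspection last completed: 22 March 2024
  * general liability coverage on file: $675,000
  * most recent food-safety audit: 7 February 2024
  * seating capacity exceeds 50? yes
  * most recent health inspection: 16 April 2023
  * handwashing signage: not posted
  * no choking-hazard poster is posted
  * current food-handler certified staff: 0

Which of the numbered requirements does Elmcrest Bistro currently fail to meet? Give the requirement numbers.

1. food-handler certified staff 0 < 4 → not met
2. pest-control treatment 273 days ago vs limit 270 → not met
3. condition 'seating capacity exceeds 50' holds; general liability coverage $675,000 ≥ $600,000 → met
4. health inspection 407 days ago vs limit 365 → not met
5. ventilation inspection 66 days ago vs limit 60 → not met
6. choking-hazard poster absent → not met
7. product liability coverage $475,000 < $550,000 → not met
8. grease-trap servicing 62 days ago vs limit 45 → not met
9. fire-suppression system test 26 days ago vs limit 30 → met
10. food-safety audit 110 days ago vs limit 180 → met
11. handwashing signage absent → not met
Not met: 1, 2, 4, 5, 6, 7, 8, 11

1, 2, 4, 5, 6, 7, 8, 11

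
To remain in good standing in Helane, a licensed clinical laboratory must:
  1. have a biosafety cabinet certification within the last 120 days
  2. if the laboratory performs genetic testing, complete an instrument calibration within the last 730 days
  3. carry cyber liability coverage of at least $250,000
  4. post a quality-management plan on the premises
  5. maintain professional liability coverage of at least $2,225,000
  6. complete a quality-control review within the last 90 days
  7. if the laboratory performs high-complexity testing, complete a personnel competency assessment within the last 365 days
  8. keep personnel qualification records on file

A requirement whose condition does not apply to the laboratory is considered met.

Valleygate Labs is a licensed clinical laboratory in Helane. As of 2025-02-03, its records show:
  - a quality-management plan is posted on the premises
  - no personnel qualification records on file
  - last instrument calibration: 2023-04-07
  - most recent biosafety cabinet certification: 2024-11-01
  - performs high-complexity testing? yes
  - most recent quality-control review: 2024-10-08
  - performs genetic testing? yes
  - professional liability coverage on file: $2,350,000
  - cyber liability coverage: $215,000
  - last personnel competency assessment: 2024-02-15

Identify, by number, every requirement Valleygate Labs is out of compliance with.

1. biosafety cabinet certification 94 days ago vs limit 120 → met
2. condition 'performs genetic testing' holds; instrument calibration 668 days ago vs limit 730 → met
3. cyber liability coverage $215,000 < $250,000 → not met
4. quality-management plan present → met
5. professional liability coverage $2,350,000 ≥ $2,225,000 → met
6. quality-control review 118 days ago vs limit 90 → not met
7. condition 'performs high-complexity testing' holds; personnel competency assessment 354 days ago vs limit 365 → met
8. personnel qualification records absent → not met
Not met: 3, 6, 8

3, 6, 8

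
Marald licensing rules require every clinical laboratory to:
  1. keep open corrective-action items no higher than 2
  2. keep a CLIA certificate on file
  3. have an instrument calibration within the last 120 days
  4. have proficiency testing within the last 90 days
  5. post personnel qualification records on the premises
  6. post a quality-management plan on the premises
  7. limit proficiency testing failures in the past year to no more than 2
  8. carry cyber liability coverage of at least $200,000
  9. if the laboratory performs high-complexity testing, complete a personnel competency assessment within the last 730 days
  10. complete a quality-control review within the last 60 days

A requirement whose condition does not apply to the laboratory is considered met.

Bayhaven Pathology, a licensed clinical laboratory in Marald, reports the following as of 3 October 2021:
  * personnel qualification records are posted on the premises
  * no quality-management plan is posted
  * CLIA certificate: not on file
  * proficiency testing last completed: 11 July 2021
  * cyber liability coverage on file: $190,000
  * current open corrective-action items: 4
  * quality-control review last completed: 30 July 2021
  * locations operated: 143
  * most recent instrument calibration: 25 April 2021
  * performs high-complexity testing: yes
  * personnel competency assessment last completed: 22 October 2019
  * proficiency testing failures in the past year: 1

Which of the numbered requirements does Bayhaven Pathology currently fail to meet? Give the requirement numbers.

1. open corrective-action items 4 > 2 → not met
2. CLIA certificate absent → not met
3. instrument calibration 161 days ago vs limit 120 → not met
4. proficiency testing 84 days ago vs limit 90 → met
5. personnel qualification records present → met
6. quality-management plan absent → not met
7. proficiency testing failures in the past year 1 ≤ 2 → met
8. cyber liability coverage $190,000 < $200,000 → not met
9. condition 'performs high-complexity testing' holds; personnel competency assessment 712 days ago vs limit 730 → met
10. quality-control review 65 days ago vs limit 60 → not met
Not met: 1, 2, 3, 6, 8, 10

1, 2, 3, 6, 8, 10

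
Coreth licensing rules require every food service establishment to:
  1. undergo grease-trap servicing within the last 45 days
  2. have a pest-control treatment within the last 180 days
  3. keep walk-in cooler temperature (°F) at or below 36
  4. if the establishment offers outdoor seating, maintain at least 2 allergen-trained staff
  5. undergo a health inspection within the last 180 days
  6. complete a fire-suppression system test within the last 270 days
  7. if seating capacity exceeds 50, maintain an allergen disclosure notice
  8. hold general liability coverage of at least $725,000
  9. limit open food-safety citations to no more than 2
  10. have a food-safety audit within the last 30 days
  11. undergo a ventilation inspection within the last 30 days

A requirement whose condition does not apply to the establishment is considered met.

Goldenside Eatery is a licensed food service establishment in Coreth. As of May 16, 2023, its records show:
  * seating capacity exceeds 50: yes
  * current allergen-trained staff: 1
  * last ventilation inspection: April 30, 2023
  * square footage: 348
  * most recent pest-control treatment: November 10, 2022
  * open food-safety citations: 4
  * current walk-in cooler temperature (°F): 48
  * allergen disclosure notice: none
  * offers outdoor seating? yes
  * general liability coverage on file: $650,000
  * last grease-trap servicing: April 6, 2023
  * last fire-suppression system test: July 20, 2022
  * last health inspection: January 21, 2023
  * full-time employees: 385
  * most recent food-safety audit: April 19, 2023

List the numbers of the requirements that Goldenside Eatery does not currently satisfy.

2, 3, 4, 6, 7, 8, 9

1. grease-trap servicing 40 days ago vs limit 45 → met
2. pest-control treatment 187 days ago vs limit 180 → not met
3. walk-in cooler temperature (°F) 48 > 36 → not met
4. condition 'offers outdoor seating' holds; allergen-trained staff 1 < 2 → not met
5. health inspection 115 days ago vs limit 180 → met
6. fire-suppression system test 300 days ago vs limit 270 → not met
7. condition 'seating capacity exceeds 50' holds; allergen disclosure notice absent → not met
8. general liability coverage $650,000 < $725,000 → not met
9. open food-safety citations 4 > 2 → not met
10. food-safety audit 27 days ago vs limit 30 → met
11. ventilation inspection 16 days ago vs limit 30 → met
Not met: 2, 3, 4, 6, 7, 8, 9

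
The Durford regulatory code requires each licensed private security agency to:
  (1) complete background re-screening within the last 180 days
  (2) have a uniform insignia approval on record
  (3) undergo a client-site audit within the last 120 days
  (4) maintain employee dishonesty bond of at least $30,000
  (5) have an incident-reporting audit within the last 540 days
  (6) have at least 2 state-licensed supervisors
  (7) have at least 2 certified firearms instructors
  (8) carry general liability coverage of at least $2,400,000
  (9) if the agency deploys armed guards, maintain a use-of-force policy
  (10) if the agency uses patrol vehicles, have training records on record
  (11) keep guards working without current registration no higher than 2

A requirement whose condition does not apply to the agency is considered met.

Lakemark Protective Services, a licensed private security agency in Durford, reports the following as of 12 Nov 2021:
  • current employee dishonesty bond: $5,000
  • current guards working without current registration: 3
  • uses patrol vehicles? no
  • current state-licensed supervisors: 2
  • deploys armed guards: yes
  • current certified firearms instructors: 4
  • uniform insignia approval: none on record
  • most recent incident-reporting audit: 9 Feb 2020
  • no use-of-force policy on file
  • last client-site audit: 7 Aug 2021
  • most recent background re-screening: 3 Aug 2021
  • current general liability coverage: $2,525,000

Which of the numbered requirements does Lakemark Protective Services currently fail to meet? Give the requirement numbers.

1. background re-screening 101 days ago vs limit 180 → met
2. uniform insignia approval absent → not met
3. client-site audit 97 days ago vs limit 120 → met
4. employee dishonesty bond $5,000 < $30,000 → not met
5. incident-reporting audit 642 days ago vs limit 540 → not met
6. state-licensed supervisors 2 ≥ 2 → met
7. certified firearms instructors 4 ≥ 2 → met
8. general liability coverage $2,525,000 ≥ $2,400,000 → met
9. condition 'deploys armed guards' holds; use-of-force policy absent → not met
10. condition 'uses patrol vehicles' does not hold → requirement n/a → met
11. guards working without current registration 3 > 2 → not met
Not met: 2, 4, 5, 9, 11

2, 4, 5, 9, 11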